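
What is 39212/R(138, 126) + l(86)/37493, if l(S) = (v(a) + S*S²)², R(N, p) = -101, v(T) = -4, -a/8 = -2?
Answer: 40859306641588/3786793 ≈ 1.0790e+7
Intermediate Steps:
a = 16 (a = -8*(-2) = 16)
l(S) = (-4 + S³)² (l(S) = (-4 + S*S²)² = (-4 + S³)²)
39212/R(138, 126) + l(86)/37493 = 39212/(-101) + (-4 + 86³)²/37493 = 39212*(-1/101) + (-4 + 636056)²*(1/37493) = -39212/101 + 636052²*(1/37493) = -39212/101 + 404562146704*(1/37493) = -39212/101 + 404562146704/37493 = 40859306641588/3786793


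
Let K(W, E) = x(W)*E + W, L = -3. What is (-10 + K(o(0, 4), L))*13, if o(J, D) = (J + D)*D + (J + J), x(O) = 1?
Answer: 39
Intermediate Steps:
o(J, D) = 2*J + D*(D + J) (o(J, D) = (D + J)*D + 2*J = D*(D + J) + 2*J = 2*J + D*(D + J))
K(W, E) = E + W (K(W, E) = 1*E + W = E + W)
(-10 + K(o(0, 4), L))*13 = (-10 + (-3 + (4**2 + 2*0 + 4*0)))*13 = (-10 + (-3 + (16 + 0 + 0)))*13 = (-10 + (-3 + 16))*13 = (-10 + 13)*13 = 3*13 = 39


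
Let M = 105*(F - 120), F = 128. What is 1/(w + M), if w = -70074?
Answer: -1/69234 ≈ -1.4444e-5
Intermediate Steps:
M = 840 (M = 105*(128 - 120) = 105*8 = 840)
1/(w + M) = 1/(-70074 + 840) = 1/(-69234) = -1/69234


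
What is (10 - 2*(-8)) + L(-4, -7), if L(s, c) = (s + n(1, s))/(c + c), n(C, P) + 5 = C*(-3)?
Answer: 188/7 ≈ 26.857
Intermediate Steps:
n(C, P) = -5 - 3*C (n(C, P) = -5 + C*(-3) = -5 - 3*C)
L(s, c) = (-8 + s)/(2*c) (L(s, c) = (s + (-5 - 3*1))/(c + c) = (s + (-5 - 3))/((2*c)) = (s - 8)*(1/(2*c)) = (-8 + s)*(1/(2*c)) = (-8 + s)/(2*c))
(10 - 2*(-8)) + L(-4, -7) = (10 - 2*(-8)) + (1/2)*(-8 - 4)/(-7) = (10 + 16) + (1/2)*(-1/7)*(-12) = 26 + 6/7 = 188/7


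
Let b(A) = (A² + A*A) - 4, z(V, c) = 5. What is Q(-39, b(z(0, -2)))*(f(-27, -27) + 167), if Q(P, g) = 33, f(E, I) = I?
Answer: 4620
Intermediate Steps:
b(A) = -4 + 2*A² (b(A) = (A² + A²) - 4 = 2*A² - 4 = -4 + 2*A²)
Q(-39, b(z(0, -2)))*(f(-27, -27) + 167) = 33*(-27 + 167) = 33*140 = 4620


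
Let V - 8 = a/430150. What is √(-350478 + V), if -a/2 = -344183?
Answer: I*√13234046003049/6145 ≈ 592.0*I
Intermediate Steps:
a = 688366 (a = -2*(-344183) = 688366)
V = 294969/30725 (V = 8 + 688366/430150 = 8 + 688366*(1/430150) = 8 + 49169/30725 = 294969/30725 ≈ 9.6003)
√(-350478 + V) = √(-350478 + 294969/30725) = √(-10768141581/30725) = I*√13234046003049/6145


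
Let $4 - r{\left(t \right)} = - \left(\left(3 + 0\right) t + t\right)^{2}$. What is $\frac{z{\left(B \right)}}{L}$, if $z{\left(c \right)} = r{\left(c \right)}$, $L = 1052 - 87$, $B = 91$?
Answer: $\frac{26500}{193} \approx 137.31$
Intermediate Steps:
$r{\left(t \right)} = 4 + 16 t^{2}$ ($r{\left(t \right)} = 4 - - \left(\left(3 + 0\right) t + t\right)^{2} = 4 - - \left(3 t + t\right)^{2} = 4 - - \left(4 t\right)^{2} = 4 - - 16 t^{2} = 4 + 16 t^{2}$)
$L = 965$ ($L = 1052 - 87 = 965$)
$z{\left(c \right)} = 4 + 16 c^{2}$
$\frac{z{\left(B \right)}}{L} = \frac{4 + 16 \cdot 91^{2}}{965} = \left(4 + 16 \cdot 8281\right) \frac{1}{965} = \left(4 + 132496\right) \frac{1}{965} = 132500 \cdot \frac{1}{965} = \frac{26500}{193}$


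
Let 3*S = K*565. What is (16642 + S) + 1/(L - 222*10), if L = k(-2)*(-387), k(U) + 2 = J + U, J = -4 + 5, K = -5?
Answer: 16626652/1059 ≈ 15700.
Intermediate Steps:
J = 1
k(U) = -1 + U (k(U) = -2 + (1 + U) = -1 + U)
L = 1161 (L = (-1 - 2)*(-387) = -3*(-387) = 1161)
S = -2825/3 (S = (-5*565)/3 = (⅓)*(-2825) = -2825/3 ≈ -941.67)
(16642 + S) + 1/(L - 222*10) = (16642 - 2825/3) + 1/(1161 - 222*10) = 47101/3 + 1/(1161 - 2220) = 47101/3 + 1/(-1059) = 47101/3 - 1/1059 = 16626652/1059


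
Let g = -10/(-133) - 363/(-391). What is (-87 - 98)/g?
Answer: -9620555/52189 ≈ -184.34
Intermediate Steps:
g = 52189/52003 (g = -10*(-1/133) - 363*(-1/391) = 10/133 + 363/391 = 52189/52003 ≈ 1.0036)
(-87 - 98)/g = (-87 - 98)/(52189/52003) = -185*52003/52189 = -9620555/52189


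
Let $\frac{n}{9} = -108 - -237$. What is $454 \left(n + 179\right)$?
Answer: $608360$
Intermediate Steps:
$n = 1161$ ($n = 9 \left(-108 - -237\right) = 9 \left(-108 + 237\right) = 9 \cdot 129 = 1161$)
$454 \left(n + 179\right) = 454 \left(1161 + 179\right) = 454 \cdot 1340 = 608360$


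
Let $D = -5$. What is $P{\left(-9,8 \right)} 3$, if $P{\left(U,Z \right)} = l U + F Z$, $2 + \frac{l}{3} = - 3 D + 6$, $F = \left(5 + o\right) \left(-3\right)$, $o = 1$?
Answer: $-1971$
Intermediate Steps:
$F = -18$ ($F = \left(5 + 1\right) \left(-3\right) = 6 \left(-3\right) = -18$)
$l = 57$ ($l = -6 + 3 \left(\left(-3\right) \left(-5\right) + 6\right) = -6 + 3 \left(15 + 6\right) = -6 + 3 \cdot 21 = -6 + 63 = 57$)
$P{\left(U,Z \right)} = - 18 Z + 57 U$ ($P{\left(U,Z \right)} = 57 U - 18 Z = - 18 Z + 57 U$)
$P{\left(-9,8 \right)} 3 = \left(\left(-18\right) 8 + 57 \left(-9\right)\right) 3 = \left(-144 - 513\right) 3 = \left(-657\right) 3 = -1971$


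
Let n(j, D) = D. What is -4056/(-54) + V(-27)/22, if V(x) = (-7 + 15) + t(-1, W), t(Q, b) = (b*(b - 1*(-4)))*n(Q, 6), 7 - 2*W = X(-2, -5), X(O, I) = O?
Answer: 34019/396 ≈ 85.907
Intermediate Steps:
W = 9/2 (W = 7/2 - ½*(-2) = 7/2 + 1 = 9/2 ≈ 4.5000)
t(Q, b) = 6*b*(4 + b) (t(Q, b) = (b*(b - 1*(-4)))*6 = (b*(b + 4))*6 = (b*(4 + b))*6 = 6*b*(4 + b))
V(x) = 475/2 (V(x) = (-7 + 15) + 6*(9/2)*(4 + 9/2) = 8 + 6*(9/2)*(17/2) = 8 + 459/2 = 475/2)
-4056/(-54) + V(-27)/22 = -4056/(-54) + (475/2)/22 = -4056*(-1/54) + (475/2)*(1/22) = 676/9 + 475/44 = 34019/396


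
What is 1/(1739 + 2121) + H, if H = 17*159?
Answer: 10433581/3860 ≈ 2703.0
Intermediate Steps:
H = 2703
1/(1739 + 2121) + H = 1/(1739 + 2121) + 2703 = 1/3860 + 2703 = 10433581/3860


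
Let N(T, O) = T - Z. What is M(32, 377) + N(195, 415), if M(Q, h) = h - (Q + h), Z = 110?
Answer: 53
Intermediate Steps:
M(Q, h) = -Q (M(Q, h) = h + (-Q - h) = -Q)
N(T, O) = -110 + T (N(T, O) = T - 1*110 = T - 110 = -110 + T)
M(32, 377) + N(195, 415) = -1*32 + (-110 + 195) = -32 + 85 = 53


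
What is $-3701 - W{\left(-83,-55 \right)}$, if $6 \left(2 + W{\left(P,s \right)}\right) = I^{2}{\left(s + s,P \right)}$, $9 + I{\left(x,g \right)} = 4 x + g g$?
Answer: $- \frac{20747897}{3} \approx -6.916 \cdot 10^{6}$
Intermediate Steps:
$I{\left(x,g \right)} = -9 + g^{2} + 4 x$ ($I{\left(x,g \right)} = -9 + \left(4 x + g g\right) = -9 + \left(4 x + g^{2}\right) = -9 + \left(g^{2} + 4 x\right) = -9 + g^{2} + 4 x$)
$W{\left(P,s \right)} = -2 + \frac{\left(-9 + P^{2} + 8 s\right)^{2}}{6}$ ($W{\left(P,s \right)} = -2 + \frac{\left(-9 + P^{2} + 4 \left(s + s\right)\right)^{2}}{6} = -2 + \frac{\left(-9 + P^{2} + 4 \cdot 2 s\right)^{2}}{6} = -2 + \frac{\left(-9 + P^{2} + 8 s\right)^{2}}{6}$)
$-3701 - W{\left(-83,-55 \right)} = -3701 - \left(-2 + \frac{\left(-9 + \left(-83\right)^{2} + 8 \left(-55\right)\right)^{2}}{6}\right) = -3701 - \left(-2 + \frac{\left(-9 + 6889 - 440\right)^{2}}{6}\right) = -3701 - \left(-2 + \frac{6440^{2}}{6}\right) = -3701 - \left(-2 + \frac{1}{6} \cdot 41473600\right) = -3701 - \left(-2 + \frac{20736800}{3}\right) = -3701 - \frac{20736794}{3} = - \frac{20747897}{3}$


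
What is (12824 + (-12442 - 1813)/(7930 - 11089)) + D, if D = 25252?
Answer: 120296339/3159 ≈ 38081.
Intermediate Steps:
(12824 + (-12442 - 1813)/(7930 - 11089)) + D = (12824 + (-12442 - 1813)/(7930 - 11089)) + 25252 = (12824 - 14255/(-3159)) + 25252 = (12824 - 14255*(-1/3159)) + 25252 = (12824 + 14255/3159) + 25252 = 40525271/3159 + 25252 = 120296339/3159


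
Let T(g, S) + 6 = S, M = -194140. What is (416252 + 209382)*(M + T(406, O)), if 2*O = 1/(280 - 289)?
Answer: -1093179359893/9 ≈ -1.2146e+11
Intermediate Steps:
O = -1/18 (O = 1/(2*(280 - 289)) = (½)/(-9) = (½)*(-⅑) = -1/18 ≈ -0.055556)
T(g, S) = -6 + S
(416252 + 209382)*(M + T(406, O)) = (416252 + 209382)*(-194140 + (-6 - 1/18)) = 625634*(-194140 - 109/18) = 625634*(-3494629/18) = -1093179359893/9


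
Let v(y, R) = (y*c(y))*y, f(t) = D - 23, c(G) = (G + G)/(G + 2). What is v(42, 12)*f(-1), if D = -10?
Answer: -111132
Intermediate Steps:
c(G) = 2*G/(2 + G) (c(G) = (2*G)/(2 + G) = 2*G/(2 + G))
f(t) = -33 (f(t) = -10 - 23 = -33)
v(y, R) = 2*y³/(2 + y) (v(y, R) = (y*(2*y/(2 + y)))*y = (2*y²/(2 + y))*y = 2*y³/(2 + y))
v(42, 12)*f(-1) = (2*42³/(2 + 42))*(-33) = (2*74088/44)*(-33) = (2*74088*(1/44))*(-33) = (37044/11)*(-33) = -111132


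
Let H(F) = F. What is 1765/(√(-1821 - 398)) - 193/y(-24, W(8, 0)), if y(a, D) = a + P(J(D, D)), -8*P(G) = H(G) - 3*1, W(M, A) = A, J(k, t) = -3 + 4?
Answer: 772/95 - 1765*I*√2219/2219 ≈ 8.1263 - 37.469*I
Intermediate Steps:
J(k, t) = 1
P(G) = 3/8 - G/8 (P(G) = -(G - 3*1)/8 = -(G - 3)/8 = -(-3 + G)/8 = 3/8 - G/8)
y(a, D) = ¼ + a (y(a, D) = a + (3/8 - ⅛*1) = a + (3/8 - ⅛) = a + ¼ = ¼ + a)
1765/(√(-1821 - 398)) - 193/y(-24, W(8, 0)) = 1765/(√(-1821 - 398)) - 193/(¼ - 24) = 1765/(√(-2219)) - 193/(-95/4) = 1765/((I*√2219)) - 193*(-4/95) = 1765*(-I*√2219/2219) + 772/95 = -1765*I*√2219/2219 + 772/95 = 772/95 - 1765*I*√2219/2219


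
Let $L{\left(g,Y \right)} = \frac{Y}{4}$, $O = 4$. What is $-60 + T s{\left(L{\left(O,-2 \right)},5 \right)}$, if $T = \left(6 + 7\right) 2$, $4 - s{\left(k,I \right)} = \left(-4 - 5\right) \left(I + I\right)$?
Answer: $2384$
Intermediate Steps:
$L{\left(g,Y \right)} = \frac{Y}{4}$ ($L{\left(g,Y \right)} = Y \frac{1}{4} = \frac{Y}{4}$)
$s{\left(k,I \right)} = 4 + 18 I$ ($s{\left(k,I \right)} = 4 - \left(-4 - 5\right) \left(I + I\right) = 4 - - 9 \cdot 2 I = 4 - - 18 I = 4 + 18 I$)
$T = 26$ ($T = 13 \cdot 2 = 26$)
$-60 + T s{\left(L{\left(O,-2 \right)},5 \right)} = -60 + 26 \left(4 + 18 \cdot 5\right) = -60 + 26 \left(4 + 90\right) = -60 + 26 \cdot 94 = -60 + 2444 = 2384$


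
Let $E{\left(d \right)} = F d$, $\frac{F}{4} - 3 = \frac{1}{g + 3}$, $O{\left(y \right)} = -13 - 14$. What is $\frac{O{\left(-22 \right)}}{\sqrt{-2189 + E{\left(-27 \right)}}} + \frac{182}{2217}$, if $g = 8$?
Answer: $\frac{182}{2217} + \frac{27 i \sqrt{305261}}{27751} \approx 0.082093 + 0.53755 i$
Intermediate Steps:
$O{\left(y \right)} = -27$ ($O{\left(y \right)} = -13 - 14 = -27$)
$F = \frac{136}{11}$ ($F = 12 + \frac{4}{8 + 3} = 12 + \frac{4}{11} = \frac{136}{11} \approx 12.364$)
$E{\left(d \right)} = \frac{136 d}{11}$
$\frac{O{\left(-22 \right)}}{\sqrt{-2189 + E{\left(-27 \right)}}} + \frac{182}{2217} = - \frac{27}{\sqrt{-2189 + \frac{136}{11} \left(-27\right)}} + \frac{182}{2217} = - \frac{27}{\sqrt{-2189 - \frac{3672}{11}}} + 182 \cdot \frac{1}{2217} = - \frac{27}{\sqrt{- \frac{27751}{11}}} + \frac{182}{2217} = - \frac{27}{\frac{1}{11} i \sqrt{305261}} + \frac{182}{2217} = - 27 \left(- \frac{i \sqrt{305261}}{27751}\right) + \frac{182}{2217} = \frac{27 i \sqrt{305261}}{27751} + \frac{182}{2217} = \frac{182}{2217} + \frac{27 i \sqrt{305261}}{27751}$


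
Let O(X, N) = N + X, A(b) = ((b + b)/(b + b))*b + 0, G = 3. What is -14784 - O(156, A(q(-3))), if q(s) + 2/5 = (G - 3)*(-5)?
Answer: -74698/5 ≈ -14940.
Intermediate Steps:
q(s) = -⅖ (q(s) = -⅖ + (3 - 3)*(-5) = -⅖ + 0*(-5) = -⅖ + 0 = -⅖)
A(b) = b (A(b) = ((2*b)/((2*b)))*b + 0 = ((2*b)*(1/(2*b)))*b + 0 = 1*b + 0 = b + 0 = b)
-14784 - O(156, A(q(-3))) = -14784 - (-⅖ + 156) = -14784 - 1*778/5 = -14784 - 778/5 = -74698/5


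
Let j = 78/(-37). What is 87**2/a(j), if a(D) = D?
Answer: -93351/26 ≈ -3590.4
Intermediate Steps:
j = -78/37 (j = 78*(-1/37) = -78/37 ≈ -2.1081)
87**2/a(j) = 87**2/(-78/37) = 7569*(-37/78) = -93351/26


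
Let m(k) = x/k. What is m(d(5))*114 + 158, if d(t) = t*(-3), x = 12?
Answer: 334/5 ≈ 66.800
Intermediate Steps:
d(t) = -3*t
m(k) = 12/k
m(d(5))*114 + 158 = (12/((-3*5)))*114 + 158 = (12/(-15))*114 + 158 = (12*(-1/15))*114 + 158 = -⅘*114 + 158 = -456/5 + 158 = 334/5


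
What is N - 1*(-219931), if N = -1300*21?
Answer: 192631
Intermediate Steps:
N = -27300
N - 1*(-219931) = -27300 - 1*(-219931) = -27300 + 219931 = 192631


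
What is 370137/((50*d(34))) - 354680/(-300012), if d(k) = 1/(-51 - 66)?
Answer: -3248077659587/3750150 ≈ -8.6612e+5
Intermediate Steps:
d(k) = -1/117 (d(k) = 1/(-117) = -1/117)
370137/((50*d(34))) - 354680/(-300012) = 370137/((50*(-1/117))) - 354680/(-300012) = 370137/(-50/117) - 354680*(-1/300012) = 370137*(-117/50) + 88670/75003 = -43306029/50 + 88670/75003 = -3248077659587/3750150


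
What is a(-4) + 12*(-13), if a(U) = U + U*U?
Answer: -144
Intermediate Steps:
a(U) = U + U²
a(-4) + 12*(-13) = -4*(1 - 4) + 12*(-13) = -4*(-3) - 156 = 12 - 156 = -144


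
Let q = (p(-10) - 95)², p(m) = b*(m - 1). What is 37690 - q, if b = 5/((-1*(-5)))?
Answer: 26454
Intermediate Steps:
b = 1 (b = 5/5 = 5*(⅕) = 1)
p(m) = -1 + m (p(m) = 1*(m - 1) = 1*(-1 + m) = -1 + m)
q = 11236 (q = ((-1 - 10) - 95)² = (-11 - 95)² = (-106)² = 11236)
37690 - q = 37690 - 1*11236 = 37690 - 11236 = 26454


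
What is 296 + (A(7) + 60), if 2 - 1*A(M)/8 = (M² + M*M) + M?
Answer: -468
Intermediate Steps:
A(M) = 16 - 16*M² - 8*M (A(M) = 16 - 8*((M² + M*M) + M) = 16 - 8*((M² + M²) + M) = 16 - 8*(2*M² + M) = 16 - 8*(M + 2*M²) = 16 + (-16*M² - 8*M) = 16 - 16*M² - 8*M)
296 + (A(7) + 60) = 296 + ((16 - 16*7² - 8*7) + 60) = 296 + ((16 - 16*49 - 56) + 60) = 296 + ((16 - 784 - 56) + 60) = 296 + (-824 + 60) = 296 - 764 = -468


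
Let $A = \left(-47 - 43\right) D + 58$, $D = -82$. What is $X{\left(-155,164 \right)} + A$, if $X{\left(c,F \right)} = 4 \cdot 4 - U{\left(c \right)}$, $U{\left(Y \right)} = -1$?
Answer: $7455$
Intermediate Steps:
$X{\left(c,F \right)} = 17$ ($X{\left(c,F \right)} = 4 \cdot 4 - -1 = 16 + 1 = 17$)
$A = 7438$ ($A = \left(-47 - 43\right) \left(-82\right) + 58 = \left(-90\right) \left(-82\right) + 58 = 7380 + 58 = 7438$)
$X{\left(-155,164 \right)} + A = 17 + 7438 = 7455$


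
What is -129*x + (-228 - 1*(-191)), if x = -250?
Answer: 32213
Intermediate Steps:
-129*x + (-228 - 1*(-191)) = -129*(-250) + (-228 - 1*(-191)) = 32250 + (-228 + 191) = 32250 - 37 = 32213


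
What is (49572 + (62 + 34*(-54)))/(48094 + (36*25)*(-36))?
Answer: 23899/7847 ≈ 3.0456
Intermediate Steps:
(49572 + (62 + 34*(-54)))/(48094 + (36*25)*(-36)) = (49572 + (62 - 1836))/(48094 + 900*(-36)) = (49572 - 1774)/(48094 - 32400) = 47798/15694 = 47798*(1/15694) = 23899/7847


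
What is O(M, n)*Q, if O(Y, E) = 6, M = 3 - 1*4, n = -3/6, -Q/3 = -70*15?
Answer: 18900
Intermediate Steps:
Q = 3150 (Q = -(-210)*15 = -3*(-1050) = 3150)
n = -1/2 (n = -3*1/6 = -1/2 ≈ -0.50000)
M = -1 (M = 3 - 4 = -1)
O(M, n)*Q = 6*3150 = 18900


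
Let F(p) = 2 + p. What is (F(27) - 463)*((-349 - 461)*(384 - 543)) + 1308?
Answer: -55893552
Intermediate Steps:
(F(27) - 463)*((-349 - 461)*(384 - 543)) + 1308 = ((2 + 27) - 463)*((-349 - 461)*(384 - 543)) + 1308 = (29 - 463)*(-810*(-159)) + 1308 = -434*128790 + 1308 = -55894860 + 1308 = -55893552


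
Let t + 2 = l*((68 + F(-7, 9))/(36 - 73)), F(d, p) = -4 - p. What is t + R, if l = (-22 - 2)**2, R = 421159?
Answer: 15551129/37 ≈ 4.2030e+5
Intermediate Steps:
l = 576 (l = (-24)**2 = 576)
t = -31754/37 (t = -2 + 576*((68 + (-4 - 1*9))/(36 - 73)) = -2 + 576*((68 + (-4 - 9))/(-37)) = -2 + 576*((68 - 13)*(-1/37)) = -2 + 576*(55*(-1/37)) = -2 + 576*(-55/37) = -2 - 31680/37 = -31754/37 ≈ -858.22)
t + R = -31754/37 + 421159 = 15551129/37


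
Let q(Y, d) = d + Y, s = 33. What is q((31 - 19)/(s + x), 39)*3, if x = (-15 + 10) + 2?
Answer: 591/5 ≈ 118.20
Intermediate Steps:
x = -3 (x = -5 + 2 = -3)
q(Y, d) = Y + d
q((31 - 19)/(s + x), 39)*3 = ((31 - 19)/(33 - 3) + 39)*3 = (12/30 + 39)*3 = (12*(1/30) + 39)*3 = (⅖ + 39)*3 = (197/5)*3 = 591/5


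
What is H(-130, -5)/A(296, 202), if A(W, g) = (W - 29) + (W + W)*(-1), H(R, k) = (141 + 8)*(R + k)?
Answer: 4023/65 ≈ 61.892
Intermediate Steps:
H(R, k) = 149*R + 149*k (H(R, k) = 149*(R + k) = 149*R + 149*k)
A(W, g) = -29 - W (A(W, g) = (-29 + W) + (2*W)*(-1) = (-29 + W) - 2*W = -29 - W)
H(-130, -5)/A(296, 202) = (149*(-130) + 149*(-5))/(-29 - 1*296) = (-19370 - 745)/(-29 - 296) = -20115/(-325) = -20115*(-1/325) = 4023/65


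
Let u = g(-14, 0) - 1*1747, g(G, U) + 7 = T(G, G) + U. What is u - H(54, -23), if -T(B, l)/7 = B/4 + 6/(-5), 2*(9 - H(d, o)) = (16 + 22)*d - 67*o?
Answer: 332/5 ≈ 66.400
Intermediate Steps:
H(d, o) = 9 - 19*d + 67*o/2 (H(d, o) = 9 - ((16 + 22)*d - 67*o)/2 = 9 - (38*d - 67*o)/2 = 9 - (-67*o + 38*d)/2 = 9 + (-19*d + 67*o/2) = 9 - 19*d + 67*o/2)
T(B, l) = 42/5 - 7*B/4 (T(B, l) = -7*(B/4 + 6/(-5)) = -7*(B*(¼) + 6*(-⅕)) = -7*(B/4 - 6/5) = -7*(-6/5 + B/4) = 42/5 - 7*B/4)
g(G, U) = 7/5 + U - 7*G/4 (g(G, U) = -7 + ((42/5 - 7*G/4) + U) = -7 + (42/5 + U - 7*G/4) = 7/5 + U - 7*G/4)
u = -17211/10 (u = (7/5 + 0 - 7/4*(-14)) - 1*1747 = (7/5 + 0 + 49/2) - 1747 = 259/10 - 1747 = -17211/10 ≈ -1721.1)
u - H(54, -23) = -17211/10 - (9 - 19*54 + (67/2)*(-23)) = -17211/10 - (9 - 1026 - 1541/2) = -17211/10 - 1*(-3575/2) = -17211/10 + 3575/2 = 332/5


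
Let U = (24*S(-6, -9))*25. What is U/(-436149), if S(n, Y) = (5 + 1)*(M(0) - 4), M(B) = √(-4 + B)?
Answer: 1600/48461 - 800*I/48461 ≈ 0.033016 - 0.016508*I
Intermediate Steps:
S(n, Y) = -24 + 12*I (S(n, Y) = (5 + 1)*(√(-4 + 0) - 4) = 6*(√(-4) - 4) = 6*(2*I - 4) = 6*(-4 + 2*I) = -24 + 12*I)
U = -14400 + 7200*I (U = (24*(-24 + 12*I))*25 = (-576 + 288*I)*25 = -14400 + 7200*I ≈ -14400.0 + 7200.0*I)
U/(-436149) = (-14400 + 7200*I)/(-436149) = (-14400 + 7200*I)*(-1/436149) = 1600/48461 - 800*I/48461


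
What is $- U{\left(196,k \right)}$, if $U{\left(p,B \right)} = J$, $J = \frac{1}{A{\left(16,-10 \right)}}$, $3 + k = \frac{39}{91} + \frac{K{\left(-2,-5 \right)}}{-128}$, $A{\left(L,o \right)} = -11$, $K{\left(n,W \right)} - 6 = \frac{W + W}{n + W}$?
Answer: $\frac{1}{11} \approx 0.090909$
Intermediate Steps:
$K{\left(n,W \right)} = 6 + \frac{2 W}{W + n}$ ($K{\left(n,W \right)} = 6 + \frac{W + W}{n + W} = 6 + \frac{2 W}{W + n}$)
$k = - \frac{589}{224}$ ($k = -3 + \left(\frac{39}{91} + \frac{2 \frac{1}{-5 - 2} \left(3 \left(-2\right) + 4 \left(-5\right)\right)}{-128}\right) = -3 + \left(39 \cdot \frac{1}{91} + \frac{2 \left(-6 - 20\right)}{-7} \left(- \frac{1}{128}\right)\right) = -3 + \left(\frac{3}{7} + 2 \left(- \frac{1}{7}\right) \left(-26\right) \left(- \frac{1}{128}\right)\right) = -3 + \left(\frac{3}{7} + \frac{52}{7} \left(- \frac{1}{128}\right)\right) = -3 + \left(\frac{3}{7} - \frac{13}{224}\right) = -3 + \frac{83}{224} = - \frac{589}{224} \approx -2.6295$)
$J = - \frac{1}{11}$ ($J = \frac{1}{-11} = - \frac{1}{11} \approx -0.090909$)
$U{\left(p,B \right)} = - \frac{1}{11}$
$- U{\left(196,k \right)} = \left(-1\right) \left(- \frac{1}{11}\right) = \frac{1}{11}$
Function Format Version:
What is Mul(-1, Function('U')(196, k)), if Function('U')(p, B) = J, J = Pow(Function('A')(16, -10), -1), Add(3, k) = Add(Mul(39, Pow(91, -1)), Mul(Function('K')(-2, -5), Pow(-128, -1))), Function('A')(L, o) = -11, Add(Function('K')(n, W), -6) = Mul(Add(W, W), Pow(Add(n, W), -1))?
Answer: Rational(1, 11) ≈ 0.090909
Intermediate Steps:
Function('K')(n, W) = Add(6, Mul(2, W, Pow(Add(W, n), -1))) (Function('K')(n, W) = Add(6, Mul(Add(W, W), Pow(Add(n, W), -1))) = Add(6, Mul(Mul(2, W), Pow(Add(W, n), -1))) = Add(6, Mul(2, W, Pow(Add(W, n), -1))))
k = Rational(-589, 224) (k = Add(-3, Add(Mul(39, Pow(91, -1)), Mul(Mul(2, Pow(Add(-5, -2), -1), Add(Mul(3, -2), Mul(4, -5))), Pow(-128, -1)))) = Add(-3, Add(Mul(39, Rational(1, 91)), Mul(Mul(2, Pow(-7, -1), Add(-6, -20)), Rational(-1, 128)))) = Add(-3, Add(Rational(3, 7), Mul(Mul(2, Rational(-1, 7), -26), Rational(-1, 128)))) = Add(-3, Add(Rational(3, 7), Mul(Rational(52, 7), Rational(-1, 128)))) = Add(-3, Add(Rational(3, 7), Rational(-13, 224))) = Add(-3, Rational(83, 224)) = Rational(-589, 224) ≈ -2.6295)
J = Rational(-1, 11) (J = Pow(-11, -1) = Rational(-1, 11) ≈ -0.090909)
Function('U')(p, B) = Rational(-1, 11)
Mul(-1, Function('U')(196, k)) = Mul(-1, Rational(-1, 11)) = Rational(1, 11)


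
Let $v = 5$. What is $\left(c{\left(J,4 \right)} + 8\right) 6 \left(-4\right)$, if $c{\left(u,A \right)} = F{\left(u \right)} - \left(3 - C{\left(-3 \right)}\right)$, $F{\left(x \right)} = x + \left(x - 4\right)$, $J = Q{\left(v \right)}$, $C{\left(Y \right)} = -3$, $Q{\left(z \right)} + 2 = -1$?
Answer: $192$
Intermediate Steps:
$Q{\left(z \right)} = -3$ ($Q{\left(z \right)} = -2 - 1 = -3$)
$J = -3$
$F{\left(x \right)} = -4 + 2 x$ ($F{\left(x \right)} = x + \left(x - 4\right) = x + \left(-4 + x\right) = -4 + 2 x$)
$c{\left(u,A \right)} = -10 + 2 u$ ($c{\left(u,A \right)} = \left(-4 + 2 u\right) - \left(3 - -3\right) = \left(-4 + 2 u\right) - \left(3 + 3\right) = \left(-4 + 2 u\right) - 6 = -10 + 2 u$)
$\left(c{\left(J,4 \right)} + 8\right) 6 \left(-4\right) = \left(\left(-10 + 2 \left(-3\right)\right) + 8\right) 6 \left(-4\right) = \left(\left(-10 - 6\right) + 8\right) \left(-24\right) = \left(-16 + 8\right) \left(-24\right) = \left(-8\right) \left(-24\right) = 192$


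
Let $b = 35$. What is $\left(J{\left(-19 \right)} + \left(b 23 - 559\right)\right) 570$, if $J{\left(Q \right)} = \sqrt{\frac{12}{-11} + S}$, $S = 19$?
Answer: $140220 + \frac{570 \sqrt{2167}}{11} \approx 1.4263 \cdot 10^{5}$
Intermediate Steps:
$J{\left(Q \right)} = \frac{\sqrt{2167}}{11}$ ($J{\left(Q \right)} = \sqrt{\frac{12}{-11} + 19} = \sqrt{12 \left(- \frac{1}{11}\right) + 19} = \sqrt{- \frac{12}{11} + 19} = \sqrt{\frac{197}{11}} = \frac{\sqrt{2167}}{11}$)
$\left(J{\left(-19 \right)} + \left(b 23 - 559\right)\right) 570 = \left(\frac{\sqrt{2167}}{11} + \left(35 \cdot 23 - 559\right)\right) 570 = \left(\frac{\sqrt{2167}}{11} + \left(805 - 559\right)\right) 570 = \left(\frac{\sqrt{2167}}{11} + 246\right) 570 = \left(246 + \frac{\sqrt{2167}}{11}\right) 570 = 140220 + \frac{570 \sqrt{2167}}{11}$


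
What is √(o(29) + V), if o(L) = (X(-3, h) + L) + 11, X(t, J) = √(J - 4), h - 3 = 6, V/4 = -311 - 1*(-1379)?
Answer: √(4312 + √5) ≈ 65.683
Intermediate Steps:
V = 4272 (V = 4*(-311 - 1*(-1379)) = 4*(-311 + 1379) = 4*1068 = 4272)
h = 9 (h = 3 + 6 = 9)
X(t, J) = √(-4 + J)
o(L) = 11 + L + √5 (o(L) = (√(-4 + 9) + L) + 11 = (√5 + L) + 11 = (L + √5) + 11 = 11 + L + √5)
√(o(29) + V) = √((11 + 29 + √5) + 4272) = √((40 + √5) + 4272) = √(4312 + √5)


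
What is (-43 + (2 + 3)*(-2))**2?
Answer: 2809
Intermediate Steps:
(-43 + (2 + 3)*(-2))**2 = (-43 + 5*(-2))**2 = (-43 - 10)**2 = (-53)**2 = 2809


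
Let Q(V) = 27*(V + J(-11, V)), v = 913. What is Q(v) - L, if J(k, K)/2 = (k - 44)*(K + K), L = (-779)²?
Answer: -6005410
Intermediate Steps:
L = 606841
J(k, K) = 4*K*(-44 + k) (J(k, K) = 2*((k - 44)*(K + K)) = 2*((-44 + k)*(2*K)) = 2*(2*K*(-44 + k)) = 4*K*(-44 + k))
Q(V) = -5913*V (Q(V) = 27*(V + 4*V*(-44 - 11)) = 27*(V + 4*V*(-55)) = 27*(V - 220*V) = 27*(-219*V) = -5913*V)
Q(v) - L = -5913*913 - 1*606841 = -5398569 - 606841 = -6005410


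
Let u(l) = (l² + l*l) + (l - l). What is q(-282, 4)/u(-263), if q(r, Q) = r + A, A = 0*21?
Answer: -141/69169 ≈ -0.0020385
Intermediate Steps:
u(l) = 2*l² (u(l) = (l² + l²) + 0 = 2*l² + 0 = 2*l²)
A = 0
q(r, Q) = r (q(r, Q) = r + 0 = r)
q(-282, 4)/u(-263) = -282/(2*(-263)²) = -282/(2*69169) = -282/138338 = -282*1/138338 = -141/69169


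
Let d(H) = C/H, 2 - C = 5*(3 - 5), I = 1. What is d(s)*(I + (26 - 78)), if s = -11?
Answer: 612/11 ≈ 55.636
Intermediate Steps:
C = 12 (C = 2 - 5*(3 - 5) = 2 - 5*(-2) = 2 - 1*(-10) = 2 + 10 = 12)
d(H) = 12/H
d(s)*(I + (26 - 78)) = (12/(-11))*(1 + (26 - 78)) = (12*(-1/11))*(1 - 52) = -12/11*(-51) = 612/11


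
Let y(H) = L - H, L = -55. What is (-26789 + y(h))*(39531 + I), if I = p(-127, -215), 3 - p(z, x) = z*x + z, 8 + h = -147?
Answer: -329769284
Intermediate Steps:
h = -155 (h = -8 - 147 = -155)
p(z, x) = 3 - z - x*z (p(z, x) = 3 - (z*x + z) = 3 - (x*z + z) = 3 - (z + x*z) = 3 + (-z - x*z) = 3 - z - x*z)
I = -27175 (I = 3 - 1*(-127) - 1*(-215)*(-127) = 3 + 127 - 27305 = -27175)
y(H) = -55 - H
(-26789 + y(h))*(39531 + I) = (-26789 + (-55 - 1*(-155)))*(39531 - 27175) = (-26789 + (-55 + 155))*12356 = (-26789 + 100)*12356 = -26689*12356 = -329769284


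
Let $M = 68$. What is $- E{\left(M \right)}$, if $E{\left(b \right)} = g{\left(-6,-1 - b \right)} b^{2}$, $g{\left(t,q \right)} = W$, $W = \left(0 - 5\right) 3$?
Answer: $69360$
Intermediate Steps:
$W = -15$ ($W = \left(-5\right) 3 = -15$)
$g{\left(t,q \right)} = -15$
$E{\left(b \right)} = - 15 b^{2}$
$- E{\left(M \right)} = - \left(-15\right) 68^{2} = - \left(-15\right) 4624 = \left(-1\right) \left(-69360\right) = 69360$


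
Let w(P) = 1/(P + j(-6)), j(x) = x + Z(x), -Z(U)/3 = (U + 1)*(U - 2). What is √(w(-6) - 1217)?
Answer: 19*I*√14685/66 ≈ 34.886*I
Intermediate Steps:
Z(U) = -3*(1 + U)*(-2 + U) (Z(U) = -3*(U + 1)*(U - 2) = -3*(1 + U)*(-2 + U))
j(x) = 6 - 3*x² + 4*x (j(x) = x + (6 - 3*x² + 3*x) = 6 - 3*x² + 4*x)
w(P) = 1/(-126 + P) (w(P) = 1/(P + (6 - 3*(-6)² + 4*(-6))) = 1/(P + (6 - 3*36 - 24)) = 1/(P + (6 - 108 - 24)) = 1/(P - 126) = 1/(-126 + P))
√(w(-6) - 1217) = √(1/(-126 - 6) - 1217) = √(1/(-132) - 1217) = √(-1/132 - 1217) = √(-160645/132) = 19*I*√14685/66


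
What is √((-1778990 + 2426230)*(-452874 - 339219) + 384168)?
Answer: 8*I*√8010529518 ≈ 7.1601e+5*I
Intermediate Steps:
√((-1778990 + 2426230)*(-452874 - 339219) + 384168) = √(647240*(-792093) + 384168) = √(-512674273320 + 384168) = √(-512673889152) = 8*I*√8010529518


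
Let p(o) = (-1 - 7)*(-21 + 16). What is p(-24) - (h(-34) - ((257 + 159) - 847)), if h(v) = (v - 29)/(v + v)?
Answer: -26651/68 ≈ -391.93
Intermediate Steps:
h(v) = (-29 + v)/(2*v) (h(v) = (-29 + v)/((2*v)) = (-29 + v)*(1/(2*v)) = (-29 + v)/(2*v))
p(o) = 40 (p(o) = -8*(-5) = 40)
p(-24) - (h(-34) - ((257 + 159) - 847)) = 40 - ((½)*(-29 - 34)/(-34) - ((257 + 159) - 847)) = 40 - ((½)*(-1/34)*(-63) - (416 - 847)) = 40 - (63/68 - 1*(-431)) = 40 - (63/68 + 431) = 40 - 1*29371/68 = 40 - 29371/68 = -26651/68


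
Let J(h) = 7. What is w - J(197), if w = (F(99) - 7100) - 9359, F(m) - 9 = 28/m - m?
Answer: -1639016/99 ≈ -16556.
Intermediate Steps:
F(m) = 9 - m + 28/m (F(m) = 9 + (28/m - m) = 9 + (-m + 28/m) = 9 - m + 28/m)
w = -1638323/99 (w = ((9 - 1*99 + 28/99) - 7100) - 9359 = ((9 - 99 + 28*(1/99)) - 7100) - 9359 = ((9 - 99 + 28/99) - 7100) - 9359 = (-8882/99 - 7100) - 9359 = -711782/99 - 9359 = -1638323/99 ≈ -16549.)
w - J(197) = -1638323/99 - 1*7 = -1638323/99 - 7 = -1639016/99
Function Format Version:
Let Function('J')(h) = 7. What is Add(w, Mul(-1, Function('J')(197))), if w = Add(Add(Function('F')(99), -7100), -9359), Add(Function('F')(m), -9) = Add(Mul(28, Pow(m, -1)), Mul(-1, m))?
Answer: Rational(-1639016, 99) ≈ -16556.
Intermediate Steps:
Function('F')(m) = Add(9, Mul(-1, m), Mul(28, Pow(m, -1))) (Function('F')(m) = Add(9, Add(Mul(28, Pow(m, -1)), Mul(-1, m))) = Add(9, Add(Mul(-1, m), Mul(28, Pow(m, -1)))) = Add(9, Mul(-1, m), Mul(28, Pow(m, -1))))
w = Rational(-1638323, 99) (w = Add(Add(Add(9, Mul(-1, 99), Mul(28, Pow(99, -1))), -7100), -9359) = Add(Add(Add(9, -99, Mul(28, Rational(1, 99))), -7100), -9359) = Add(Add(Add(9, -99, Rational(28, 99)), -7100), -9359) = Add(Add(Rational(-8882, 99), -7100), -9359) = Add(Rational(-711782, 99), -9359) = Rational(-1638323, 99) ≈ -16549.)
Add(w, Mul(-1, Function('J')(197))) = Add(Rational(-1638323, 99), Mul(-1, 7)) = Add(Rational(-1638323, 99), -7) = Rational(-1639016, 99)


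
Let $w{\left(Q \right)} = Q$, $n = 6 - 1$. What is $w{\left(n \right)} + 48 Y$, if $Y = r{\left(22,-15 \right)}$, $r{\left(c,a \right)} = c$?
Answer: $1061$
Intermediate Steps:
$n = 5$ ($n = 6 - 1 = 5$)
$Y = 22$
$w{\left(n \right)} + 48 Y = 5 + 48 \cdot 22 = 5 + 1056 = 1061$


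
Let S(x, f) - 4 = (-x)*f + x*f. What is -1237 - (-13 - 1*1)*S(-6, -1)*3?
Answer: -1069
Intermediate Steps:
S(x, f) = 4 (S(x, f) = 4 + ((-x)*f + x*f) = 4 + (-f*x + f*x) = 4 + 0 = 4)
-1237 - (-13 - 1*1)*S(-6, -1)*3 = -1237 - (-13 - 1*1)*4*3 = -1237 - (-13 - 1)*4*3 = -1237 - (-14*4)*3 = -1237 - (-56)*3 = -1237 - 1*(-168) = -1237 + 168 = -1069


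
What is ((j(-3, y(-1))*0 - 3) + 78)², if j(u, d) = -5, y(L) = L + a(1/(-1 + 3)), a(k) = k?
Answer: 5625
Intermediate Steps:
y(L) = ½ + L (y(L) = L + 1/(-1 + 3) = L + 1/2 = L + ½ = ½ + L)
((j(-3, y(-1))*0 - 3) + 78)² = ((-5*0 - 3) + 78)² = ((0 - 3) + 78)² = (-3 + 78)² = 75² = 5625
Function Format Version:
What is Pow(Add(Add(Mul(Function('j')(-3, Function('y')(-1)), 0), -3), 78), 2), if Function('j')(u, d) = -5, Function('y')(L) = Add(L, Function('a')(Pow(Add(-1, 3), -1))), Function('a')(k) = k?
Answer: 5625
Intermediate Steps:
Function('y')(L) = Add(Rational(1, 2), L) (Function('y')(L) = Add(L, Pow(Add(-1, 3), -1)) = Add(L, Pow(2, -1)) = Add(L, Rational(1, 2)) = Add(Rational(1, 2), L))
Pow(Add(Add(Mul(Function('j')(-3, Function('y')(-1)), 0), -3), 78), 2) = Pow(Add(Add(Mul(-5, 0), -3), 78), 2) = Pow(Add(Add(0, -3), 78), 2) = Pow(Add(-3, 78), 2) = Pow(75, 2) = 5625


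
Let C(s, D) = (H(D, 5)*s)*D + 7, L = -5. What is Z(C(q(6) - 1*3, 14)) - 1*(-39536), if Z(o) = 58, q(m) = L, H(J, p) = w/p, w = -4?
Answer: 39594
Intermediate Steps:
H(J, p) = -4/p
q(m) = -5
C(s, D) = 7 - 4*D*s/5 (C(s, D) = ((-4/5)*s)*D + 7 = ((-4*⅕)*s)*D + 7 = (-4*s/5)*D + 7 = -4*D*s/5 + 7 = 7 - 4*D*s/5)
Z(C(q(6) - 1*3, 14)) - 1*(-39536) = 58 - 1*(-39536) = 58 + 39536 = 39594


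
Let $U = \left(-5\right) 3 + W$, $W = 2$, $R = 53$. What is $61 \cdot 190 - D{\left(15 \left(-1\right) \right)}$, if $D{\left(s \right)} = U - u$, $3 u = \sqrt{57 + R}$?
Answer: $11603 + \frac{\sqrt{110}}{3} \approx 11607.0$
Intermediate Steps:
$u = \frac{\sqrt{110}}{3}$ ($u = \frac{\sqrt{57 + 53}}{3} = \frac{\sqrt{110}}{3} \approx 3.496$)
$U = -13$ ($U = \left(-5\right) 3 + 2 = -15 + 2 = -13$)
$D{\left(s \right)} = -13 - \frac{\sqrt{110}}{3}$
$61 \cdot 190 - D{\left(15 \left(-1\right) \right)} = 61 \cdot 190 - \left(-13 - \frac{\sqrt{110}}{3}\right) = 11590 + \left(13 + \frac{\sqrt{110}}{3}\right) = 11603 + \frac{\sqrt{110}}{3}$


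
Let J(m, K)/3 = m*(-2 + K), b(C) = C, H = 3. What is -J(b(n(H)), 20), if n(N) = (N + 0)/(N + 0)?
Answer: -54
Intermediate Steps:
n(N) = 1 (n(N) = N/N = 1)
J(m, K) = 3*m*(-2 + K) (J(m, K) = 3*(m*(-2 + K)) = 3*m*(-2 + K))
-J(b(n(H)), 20) = -3*(-2 + 20) = -3*18 = -1*54 = -54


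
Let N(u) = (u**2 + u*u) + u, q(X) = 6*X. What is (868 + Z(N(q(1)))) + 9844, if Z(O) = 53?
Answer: 10765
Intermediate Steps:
N(u) = u + 2*u**2 (N(u) = (u**2 + u**2) + u = 2*u**2 + u = u + 2*u**2)
(868 + Z(N(q(1)))) + 9844 = (868 + 53) + 9844 = 921 + 9844 = 10765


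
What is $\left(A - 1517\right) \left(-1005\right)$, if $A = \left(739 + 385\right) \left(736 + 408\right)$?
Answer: $-1290760695$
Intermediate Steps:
$A = 1285856$ ($A = 1124 \cdot 1144 = 1285856$)
$\left(A - 1517\right) \left(-1005\right) = \left(1285856 - 1517\right) \left(-1005\right) = 1284339 \left(-1005\right) = -1290760695$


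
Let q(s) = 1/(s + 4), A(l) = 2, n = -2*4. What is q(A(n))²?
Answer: 1/36 ≈ 0.027778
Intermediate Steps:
n = -8
q(s) = 1/(4 + s)
q(A(n))² = (1/(4 + 2))² = (1/6)² = (⅙)² = 1/36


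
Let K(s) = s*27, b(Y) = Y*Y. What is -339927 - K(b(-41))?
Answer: -385314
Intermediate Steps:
b(Y) = Y**2
K(s) = 27*s
-339927 - K(b(-41)) = -339927 - 27*(-41)**2 = -339927 - 27*1681 = -339927 - 1*45387 = -339927 - 45387 = -385314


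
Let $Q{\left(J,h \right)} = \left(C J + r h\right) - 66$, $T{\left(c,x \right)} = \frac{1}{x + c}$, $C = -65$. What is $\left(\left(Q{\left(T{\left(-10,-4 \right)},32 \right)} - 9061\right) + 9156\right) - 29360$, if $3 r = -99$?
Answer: $- \frac{425353}{14} \approx -30382.0$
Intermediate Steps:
$r = -33$ ($r = \frac{1}{3} \left(-99\right) = -33$)
$T{\left(c,x \right)} = \frac{1}{c + x}$
$Q{\left(J,h \right)} = -66 - 65 J - 33 h$ ($Q{\left(J,h \right)} = \left(- 65 J - 33 h\right) - 66 = -66 - 65 J - 33 h$)
$\left(\left(Q{\left(T{\left(-10,-4 \right)},32 \right)} - 9061\right) + 9156\right) - 29360 = \left(\left(\left(-66 - \frac{65}{-10 - 4} - 1056\right) - 9061\right) + 9156\right) - 29360 = \left(\left(\left(-66 - \frac{65}{-14} - 1056\right) - 9061\right) + 9156\right) - 29360 = \left(\left(\left(-66 - - \frac{65}{14} - 1056\right) - 9061\right) + 9156\right) - 29360 = \left(\left(\left(-66 + \frac{65}{14} - 1056\right) - 9061\right) + 9156\right) - 29360 = \left(\left(- \frac{15643}{14} - 9061\right) + 9156\right) - 29360 = \left(- \frac{142497}{14} + 9156\right) - 29360 = - \frac{14313}{14} - 29360 = - \frac{425353}{14}$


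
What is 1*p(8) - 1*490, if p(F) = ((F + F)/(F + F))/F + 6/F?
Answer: -3913/8 ≈ -489.13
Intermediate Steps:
p(F) = 7/F (p(F) = ((2*F)/((2*F)))/F + 6/F = ((2*F)*(1/(2*F)))/F + 6/F = 1/F + 6/F = 7/F)
1*p(8) - 1*490 = 1*(7/8) - 1*490 = 1*(7*(⅛)) - 490 = 1*(7/8) - 490 = 7/8 - 490 = -3913/8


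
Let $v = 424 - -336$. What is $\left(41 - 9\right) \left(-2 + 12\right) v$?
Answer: $243200$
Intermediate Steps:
$v = 760$ ($v = 424 + 336 = 760$)
$\left(41 - 9\right) \left(-2 + 12\right) v = \left(41 - 9\right) \left(-2 + 12\right) 760 = 32 \cdot 10 \cdot 760 = 320 \cdot 760 = 243200$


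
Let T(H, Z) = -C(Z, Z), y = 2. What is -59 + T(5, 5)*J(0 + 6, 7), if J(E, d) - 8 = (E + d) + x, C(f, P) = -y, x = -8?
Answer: -33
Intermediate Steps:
C(f, P) = -2 (C(f, P) = -1*2 = -2)
T(H, Z) = 2 (T(H, Z) = -1*(-2) = 2)
J(E, d) = E + d (J(E, d) = 8 + ((E + d) - 8) = 8 + (-8 + E + d) = E + d)
-59 + T(5, 5)*J(0 + 6, 7) = -59 + 2*((0 + 6) + 7) = -59 + 2*(6 + 7) = -59 + 2*13 = -59 + 26 = -33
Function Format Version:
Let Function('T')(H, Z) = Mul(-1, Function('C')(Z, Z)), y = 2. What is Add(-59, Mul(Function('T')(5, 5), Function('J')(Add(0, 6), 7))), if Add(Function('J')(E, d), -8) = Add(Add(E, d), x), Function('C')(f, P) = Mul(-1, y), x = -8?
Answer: -33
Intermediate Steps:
Function('C')(f, P) = -2 (Function('C')(f, P) = Mul(-1, 2) = -2)
Function('T')(H, Z) = 2 (Function('T')(H, Z) = Mul(-1, -2) = 2)
Function('J')(E, d) = Add(E, d) (Function('J')(E, d) = Add(8, Add(Add(E, d), -8)) = Add(8, Add(-8, E, d)) = Add(E, d))
Add(-59, Mul(Function('T')(5, 5), Function('J')(Add(0, 6), 7))) = Add(-59, Mul(2, Add(Add(0, 6), 7))) = Add(-59, Mul(2, Add(6, 7))) = Add(-59, Mul(2, 13)) = Add(-59, 26) = -33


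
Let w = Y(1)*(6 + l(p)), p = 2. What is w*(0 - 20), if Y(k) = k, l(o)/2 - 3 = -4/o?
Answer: -160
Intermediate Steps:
l(o) = 6 - 8/o (l(o) = 6 + 2*(-4/o) = 6 - 8/o)
w = 8 (w = 1*(6 + (6 - 8/2)) = 1*(6 + (6 - 8*1/2)) = 1*(6 + (6 - 4)) = 1*(6 + 2) = 1*8 = 8)
w*(0 - 20) = 8*(0 - 20) = 8*(-20) = -160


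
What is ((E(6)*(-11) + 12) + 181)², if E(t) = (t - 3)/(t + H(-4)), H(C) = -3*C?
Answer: 1315609/36 ≈ 36545.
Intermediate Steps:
E(t) = (-3 + t)/(12 + t) (E(t) = (t - 3)/(t - 3*(-4)) = (-3 + t)/(t + 12) = (-3 + t)/(12 + t))
((E(6)*(-11) + 12) + 181)² = ((((-3 + 6)/(12 + 6))*(-11) + 12) + 181)² = (((3/18)*(-11) + 12) + 181)² = ((((1/18)*3)*(-11) + 12) + 181)² = (((⅙)*(-11) + 12) + 181)² = ((-11/6 + 12) + 181)² = (61/6 + 181)² = (1147/6)² = 1315609/36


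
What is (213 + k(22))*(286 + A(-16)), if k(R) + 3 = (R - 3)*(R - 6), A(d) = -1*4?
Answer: 144948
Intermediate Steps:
A(d) = -4
k(R) = -3 + (-6 + R)*(-3 + R) (k(R) = -3 + (R - 3)*(R - 6) = -3 + (-3 + R)*(-6 + R) = -3 + (-6 + R)*(-3 + R))
(213 + k(22))*(286 + A(-16)) = (213 + (15 + 22² - 9*22))*(286 - 4) = (213 + (15 + 484 - 198))*282 = (213 + 301)*282 = 514*282 = 144948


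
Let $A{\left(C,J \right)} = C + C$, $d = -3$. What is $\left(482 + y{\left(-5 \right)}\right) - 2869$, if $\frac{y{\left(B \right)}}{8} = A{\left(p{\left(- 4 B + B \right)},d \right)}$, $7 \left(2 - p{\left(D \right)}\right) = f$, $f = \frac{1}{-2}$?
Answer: $- \frac{16477}{7} \approx -2353.9$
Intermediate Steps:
$f = - \frac{1}{2} \approx -0.5$
$p{\left(D \right)} = \frac{29}{14}$ ($p{\left(D \right)} = 2 - - \frac{1}{14} = 2 + \frac{1}{14} = \frac{29}{14}$)
$A{\left(C,J \right)} = 2 C$
$y{\left(B \right)} = \frac{232}{7}$ ($y{\left(B \right)} = 8 \cdot 2 \cdot \frac{29}{14} = 8 \cdot \frac{29}{7} = \frac{232}{7}$)
$\left(482 + y{\left(-5 \right)}\right) - 2869 = \left(482 + \frac{232}{7}\right) - 2869 = \frac{3606}{7} - 2869 = - \frac{16477}{7}$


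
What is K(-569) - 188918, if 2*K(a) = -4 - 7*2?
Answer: -188927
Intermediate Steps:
K(a) = -9 (K(a) = (-4 - 7*2)/2 = (-4 - 14)/2 = (½)*(-18) = -9)
K(-569) - 188918 = -9 - 188918 = -188927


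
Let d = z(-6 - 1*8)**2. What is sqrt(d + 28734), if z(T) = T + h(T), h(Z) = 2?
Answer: sqrt(28878) ≈ 169.94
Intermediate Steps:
z(T) = 2 + T (z(T) = T + 2 = 2 + T)
d = 144 (d = (2 + (-6 - 1*8))**2 = (2 + (-6 - 8))**2 = (2 - 14)**2 = (-12)**2 = 144)
sqrt(d + 28734) = sqrt(144 + 28734) = sqrt(28878)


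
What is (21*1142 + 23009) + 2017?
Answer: 49008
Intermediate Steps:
(21*1142 + 23009) + 2017 = (23982 + 23009) + 2017 = 46991 + 2017 = 49008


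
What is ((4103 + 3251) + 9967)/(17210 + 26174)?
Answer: 17321/43384 ≈ 0.39925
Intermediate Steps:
((4103 + 3251) + 9967)/(17210 + 26174) = (7354 + 9967)/43384 = 17321*(1/43384) = 17321/43384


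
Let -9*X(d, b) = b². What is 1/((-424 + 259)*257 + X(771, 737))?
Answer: -9/924814 ≈ -9.7317e-6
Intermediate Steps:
X(d, b) = -b²/9
1/((-424 + 259)*257 + X(771, 737)) = 1/((-424 + 259)*257 - ⅑*737²) = 1/(-165*257 - ⅑*543169) = 1/(-42405 - 543169/9) = 1/(-924814/9) = -9/924814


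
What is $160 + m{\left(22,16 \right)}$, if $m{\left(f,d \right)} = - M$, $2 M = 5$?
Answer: $\frac{315}{2} \approx 157.5$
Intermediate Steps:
$M = \frac{5}{2}$ ($M = \frac{1}{2} \cdot 5 = \frac{5}{2} \approx 2.5$)
$m{\left(f,d \right)} = - \frac{5}{2}$ ($m{\left(f,d \right)} = \left(-1\right) \frac{5}{2} = - \frac{5}{2}$)
$160 + m{\left(22,16 \right)} = 160 - \frac{5}{2} = \frac{315}{2}$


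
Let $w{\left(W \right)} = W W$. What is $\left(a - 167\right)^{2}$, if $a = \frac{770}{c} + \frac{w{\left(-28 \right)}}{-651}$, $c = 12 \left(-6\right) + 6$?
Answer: $\frac{31091776}{961} \approx 32354.0$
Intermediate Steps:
$w{\left(W \right)} = W^{2}$
$c = -66$ ($c = -72 + 6 = -66$)
$a = - \frac{399}{31}$ ($a = \frac{770}{-66} + \frac{\left(-28\right)^{2}}{-651} = 770 \left(- \frac{1}{66}\right) + 784 \left(- \frac{1}{651}\right) = - \frac{35}{3} - \frac{112}{93} = - \frac{399}{31} \approx -12.871$)
$\left(a - 167\right)^{2} = \left(- \frac{399}{31} - 167\right)^{2} = \left(- \frac{5576}{31}\right)^{2} = \frac{31091776}{961}$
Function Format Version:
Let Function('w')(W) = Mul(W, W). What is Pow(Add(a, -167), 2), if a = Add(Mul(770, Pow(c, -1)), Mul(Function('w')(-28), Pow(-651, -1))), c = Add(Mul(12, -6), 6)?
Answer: Rational(31091776, 961) ≈ 32354.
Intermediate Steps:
Function('w')(W) = Pow(W, 2)
c = -66 (c = Add(-72, 6) = -66)
a = Rational(-399, 31) (a = Add(Mul(770, Pow(-66, -1)), Mul(Pow(-28, 2), Pow(-651, -1))) = Add(Mul(770, Rational(-1, 66)), Mul(784, Rational(-1, 651))) = Add(Rational(-35, 3), Rational(-112, 93)) = Rational(-399, 31) ≈ -12.871)
Pow(Add(a, -167), 2) = Pow(Add(Rational(-399, 31), -167), 2) = Pow(Rational(-5576, 31), 2) = Rational(31091776, 961)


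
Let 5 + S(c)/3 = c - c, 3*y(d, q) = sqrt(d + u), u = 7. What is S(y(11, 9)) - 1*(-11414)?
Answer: 11399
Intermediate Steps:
y(d, q) = sqrt(7 + d)/3 (y(d, q) = sqrt(d + 7)/3 = sqrt(7 + d)/3)
S(c) = -15 (S(c) = -15 + 3*(c - c) = -15 + 3*0 = -15 + 0 = -15)
S(y(11, 9)) - 1*(-11414) = -15 - 1*(-11414) = -15 + 11414 = 11399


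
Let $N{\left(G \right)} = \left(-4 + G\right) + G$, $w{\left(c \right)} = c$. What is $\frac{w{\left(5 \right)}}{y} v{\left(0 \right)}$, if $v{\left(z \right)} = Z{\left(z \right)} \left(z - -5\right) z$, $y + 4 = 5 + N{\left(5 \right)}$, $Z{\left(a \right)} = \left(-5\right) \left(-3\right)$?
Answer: $0$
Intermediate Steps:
$N{\left(G \right)} = -4 + 2 G$
$Z{\left(a \right)} = 15$
$y = 7$ ($y = -4 + \left(5 + \left(-4 + 2 \cdot 5\right)\right) = -4 + \left(5 + \left(-4 + 10\right)\right) = -4 + \left(5 + 6\right) = -4 + 11 = 7$)
$v{\left(z \right)} = z \left(75 + 15 z\right)$ ($v{\left(z \right)} = 15 \left(z - -5\right) z = 15 \left(z + 5\right) z = 15 \left(5 + z\right) z = \left(75 + 15 z\right) z = z \left(75 + 15 z\right)$)
$\frac{w{\left(5 \right)}}{y} v{\left(0 \right)} = \frac{5}{7} \cdot 15 \cdot 0 \left(5 + 0\right) = 5 \cdot \frac{1}{7} \cdot 15 \cdot 0 \cdot 5 = \frac{5}{7} \cdot 0 = 0$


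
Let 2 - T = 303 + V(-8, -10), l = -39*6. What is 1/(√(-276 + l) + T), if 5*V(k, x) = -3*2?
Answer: -7495/2259751 - 25*I*√510/2259751 ≈ -0.0033167 - 0.00024984*I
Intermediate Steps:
l = -234
V(k, x) = -6/5 (V(k, x) = (-3*2)/5 = (⅕)*(-6) = -6/5)
T = -1499/5 (T = 2 - (303 - 6/5) = 2 - 1*1509/5 = 2 - 1509/5 = -1499/5 ≈ -299.80)
1/(√(-276 + l) + T) = 1/(√(-276 - 234) - 1499/5) = 1/(√(-510) - 1499/5) = 1/(I*√510 - 1499/5) = 1/(-1499/5 + I*√510)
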